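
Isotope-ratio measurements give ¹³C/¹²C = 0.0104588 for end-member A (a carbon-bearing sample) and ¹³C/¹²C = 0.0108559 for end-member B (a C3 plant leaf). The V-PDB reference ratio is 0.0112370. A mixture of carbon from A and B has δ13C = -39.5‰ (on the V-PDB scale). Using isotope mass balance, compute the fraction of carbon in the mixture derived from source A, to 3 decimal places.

0.158

δ_A = (0.0104588/0.0112370 − 1)×1000 = (0.930747 − 1)×1000 = -69.253‰
δ_B = (0.0108559/0.0112370 − 1)×1000 = (0.966085 − 1)×1000 = -33.915‰
f_A = (δ_mix − δ_B)/(δ_A − δ_B) = (-39.5 − (-33.915))/(-69.253 − (-33.915))
f_A = -5.585 / -35.339 = 0.1580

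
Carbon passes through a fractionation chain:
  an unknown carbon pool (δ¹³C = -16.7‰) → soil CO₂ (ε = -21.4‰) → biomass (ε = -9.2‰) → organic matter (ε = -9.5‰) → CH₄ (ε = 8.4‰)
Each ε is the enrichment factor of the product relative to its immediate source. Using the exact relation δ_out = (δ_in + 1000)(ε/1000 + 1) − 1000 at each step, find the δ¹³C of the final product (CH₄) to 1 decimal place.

-47.7‰

step 1: δ = (-16.70 + 1000)·(-21.4/1000 + 1) − 1000 = -37.74‰
step 2: δ = (-37.74 + 1000)·(-9.2/1000 + 1) − 1000 = -46.60‰
step 3: δ = (-46.60 + 1000)·(-9.5/1000 + 1) − 1000 = -55.65‰
step 4: δ = (-55.65 + 1000)·(8.4/1000 + 1) − 1000 = -47.72‰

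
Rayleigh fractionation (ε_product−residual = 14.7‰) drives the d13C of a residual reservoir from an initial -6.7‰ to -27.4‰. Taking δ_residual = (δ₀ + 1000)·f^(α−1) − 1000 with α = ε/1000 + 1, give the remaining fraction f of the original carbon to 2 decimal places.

α − 1 = ε/1000 = 0.0147
(δ_res + 1000)/(δ₀ + 1000) = (-27.4 + 1000)/(-6.7 + 1000) = 972.6/993.3 = 0.979160
f = 0.979160^(1/0.0147) = exp(ln(0.979160)/0.0147) = exp(-0.02106/0.0147)
f = exp(-1.4326) = 0.2387

0.24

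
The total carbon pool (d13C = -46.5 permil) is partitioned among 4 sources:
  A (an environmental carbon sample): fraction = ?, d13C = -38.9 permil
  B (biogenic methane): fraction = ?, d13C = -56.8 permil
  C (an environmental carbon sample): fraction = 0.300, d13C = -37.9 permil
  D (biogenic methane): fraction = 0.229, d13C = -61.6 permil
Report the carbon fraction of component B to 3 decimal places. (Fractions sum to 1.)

Let f_B and f_A be the unknown fractions; fractions sum to 1 so f_B + f_A = 0.471.
Mass balance: Σ fᵢ·δᵢ = δ_bulk ⇒ f_B·(-56.8) + f_A·(-38.9) = -46.5 − (-25.476) = -21.024
Substitute f_A = 0.471 − f_B:
f_B·(-56.8 − -38.9) = -21.024 − 0.471×(-38.9) = -2.702
f_B = -2.702 / -17.9 = 0.1509

0.151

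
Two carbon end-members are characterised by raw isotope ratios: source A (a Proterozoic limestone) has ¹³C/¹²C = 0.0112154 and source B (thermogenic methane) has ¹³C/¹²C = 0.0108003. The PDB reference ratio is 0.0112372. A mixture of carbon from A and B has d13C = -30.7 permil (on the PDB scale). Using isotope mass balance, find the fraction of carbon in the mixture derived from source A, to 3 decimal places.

δ_A = (0.0112154/0.0112372 − 1)×1000 = (0.998060 − 1)×1000 = -1.940 permil
δ_B = (0.0108003/0.0112372 − 1)×1000 = (0.961120 − 1)×1000 = -38.880 permil
f_A = (δ_mix − δ_B)/(δ_A − δ_B) = (-30.7 − (-38.880))/(-1.940 − (-38.880))
f_A = 8.180 / 36.940 = 0.2214

0.221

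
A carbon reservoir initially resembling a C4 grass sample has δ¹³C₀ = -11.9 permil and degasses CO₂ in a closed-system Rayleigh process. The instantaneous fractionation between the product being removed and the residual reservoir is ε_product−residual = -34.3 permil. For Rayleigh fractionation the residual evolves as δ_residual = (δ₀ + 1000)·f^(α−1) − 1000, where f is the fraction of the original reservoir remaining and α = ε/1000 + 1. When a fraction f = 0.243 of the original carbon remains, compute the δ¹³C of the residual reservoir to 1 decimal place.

Rayleigh residual: δ_res = (δ₀ + 1000)·f^(α−1) − 1000
α = ε/1000 + 1 = 0.96570, so α − 1 = -0.03430
f^(α−1) = 0.243^(-0.03430) = 1.049721
δ_res = (-11.9 + 1000) × 1.049721 − 1000 = 1037.229 − 1000 = 37.23 permil

37.2 permil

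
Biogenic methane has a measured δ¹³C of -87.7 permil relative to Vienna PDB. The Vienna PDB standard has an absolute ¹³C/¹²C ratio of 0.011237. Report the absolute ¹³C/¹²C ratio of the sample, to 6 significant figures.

R_sample = R_standard × (δ¹³C/1000 + 1)
R_sample = 0.011237 × (-87.7/1000 + 1) = 0.011237 × 0.912300
R_sample = 0.0102515

0.0102515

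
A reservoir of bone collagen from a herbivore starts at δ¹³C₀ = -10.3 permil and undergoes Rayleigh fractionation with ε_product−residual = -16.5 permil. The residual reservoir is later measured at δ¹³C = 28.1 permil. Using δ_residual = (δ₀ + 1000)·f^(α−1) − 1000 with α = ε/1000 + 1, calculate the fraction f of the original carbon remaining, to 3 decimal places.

α − 1 = ε/1000 = -0.0165
(δ_res + 1000)/(δ₀ + 1000) = (28.1 + 1000)/(-10.3 + 1000) = 1028.1/989.7 = 1.038800
f = 1.038800^(1/-0.0165) = exp(ln(1.038800)/-0.0165) = exp(0.03807/-0.0165)
f = exp(-2.3070) = 0.0996

0.100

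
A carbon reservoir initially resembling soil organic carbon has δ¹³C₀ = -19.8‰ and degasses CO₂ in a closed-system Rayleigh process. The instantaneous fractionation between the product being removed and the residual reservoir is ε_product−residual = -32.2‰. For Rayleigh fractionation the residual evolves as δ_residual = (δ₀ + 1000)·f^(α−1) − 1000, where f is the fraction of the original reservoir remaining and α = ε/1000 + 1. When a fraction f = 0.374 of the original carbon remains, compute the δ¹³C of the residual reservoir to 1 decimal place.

11.7‰

Rayleigh residual: δ_res = (δ₀ + 1000)·f^(α−1) − 1000
α = ε/1000 + 1 = 0.96780, so α − 1 = -0.03220
f^(α−1) = 0.374^(-0.03220) = 1.032175
δ_res = (-19.8 + 1000) × 1.032175 − 1000 = 1011.738 − 1000 = 11.74‰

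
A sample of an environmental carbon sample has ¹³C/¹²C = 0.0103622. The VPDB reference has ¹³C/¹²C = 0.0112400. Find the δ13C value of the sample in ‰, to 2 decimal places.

-78.10‰

δ13C = (R_sample / R_standard − 1) × 1000
R_sample / R_standard = 0.0103622 / 0.0112400 = 0.921904
δ13C = (0.921904 − 1) × 1000 = -78.096‰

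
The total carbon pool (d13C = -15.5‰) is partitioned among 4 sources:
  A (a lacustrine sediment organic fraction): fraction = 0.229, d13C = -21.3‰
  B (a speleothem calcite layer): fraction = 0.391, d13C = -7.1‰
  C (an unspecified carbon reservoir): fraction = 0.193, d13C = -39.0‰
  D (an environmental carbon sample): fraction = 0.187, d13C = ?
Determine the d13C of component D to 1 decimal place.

Isotope mass balance: δ_bulk = Σ fᵢ·δᵢ.
-15.5 = 0.229×(-21.3) + 0.391×(-7.1) + 0.193×(-39.0) + 0.187×δ_D
0.187·δ_D = -15.5 − (-15.181) = -0.319
δ_D = -0.319 / 0.187 = -1.71‰

-1.7‰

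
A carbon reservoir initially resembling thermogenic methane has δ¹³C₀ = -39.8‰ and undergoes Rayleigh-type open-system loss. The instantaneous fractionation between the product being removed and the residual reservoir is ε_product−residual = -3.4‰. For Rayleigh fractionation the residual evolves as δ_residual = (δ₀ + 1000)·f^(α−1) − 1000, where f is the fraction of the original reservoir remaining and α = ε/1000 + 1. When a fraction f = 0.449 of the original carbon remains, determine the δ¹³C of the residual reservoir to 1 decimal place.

Rayleigh residual: δ_res = (δ₀ + 1000)·f^(α−1) − 1000
α = ε/1000 + 1 = 0.99660, so α − 1 = -0.00340
f^(α−1) = 0.449^(-0.00340) = 1.002726
δ_res = (-39.8 + 1000) × 1.002726 − 1000 = 962.818 − 1000 = -37.18‰

-37.2‰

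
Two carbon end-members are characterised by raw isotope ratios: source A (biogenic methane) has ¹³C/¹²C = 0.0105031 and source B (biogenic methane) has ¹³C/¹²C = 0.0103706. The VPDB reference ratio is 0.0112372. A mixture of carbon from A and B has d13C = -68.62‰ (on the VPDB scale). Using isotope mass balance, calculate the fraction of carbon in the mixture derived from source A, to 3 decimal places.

0.721

δ_A = (0.0105031/0.0112372 − 1)×1000 = (0.934672 − 1)×1000 = -65.328‰
δ_B = (0.0103706/0.0112372 − 1)×1000 = (0.922881 − 1)×1000 = -77.119‰
f_A = (δ_mix − δ_B)/(δ_A − δ_B) = (-68.62 − (-77.119))/(-65.328 − (-77.119))
f_A = 8.499 / 11.791 = 0.7208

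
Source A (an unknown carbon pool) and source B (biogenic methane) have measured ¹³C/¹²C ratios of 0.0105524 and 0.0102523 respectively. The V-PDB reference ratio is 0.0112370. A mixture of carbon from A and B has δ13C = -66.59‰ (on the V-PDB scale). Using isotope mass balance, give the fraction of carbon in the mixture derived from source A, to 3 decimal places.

δ_A = (0.0105524/0.0112370 − 1)×1000 = (0.939076 − 1)×1000 = -60.924‰
δ_B = (0.0102523/0.0112370 − 1)×1000 = (0.912370 − 1)×1000 = -87.630‰
f_A = (δ_mix − δ_B)/(δ_A − δ_B) = (-66.59 − (-87.630))/(-60.924 − (-87.630))
f_A = 21.040 / 26.706 = 0.7878

0.788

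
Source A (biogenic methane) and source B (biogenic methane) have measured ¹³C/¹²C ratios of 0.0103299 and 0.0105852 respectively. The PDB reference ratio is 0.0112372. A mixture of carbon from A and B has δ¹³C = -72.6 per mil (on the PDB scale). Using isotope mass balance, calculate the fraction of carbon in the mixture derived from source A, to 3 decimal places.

0.642

δ_A = (0.0103299/0.0112372 − 1)×1000 = (0.919259 − 1)×1000 = -80.741 per mil
δ_B = (0.0105852/0.0112372 − 1)×1000 = (0.941978 − 1)×1000 = -58.022 per mil
f_A = (δ_mix − δ_B)/(δ_A − δ_B) = (-72.6 − (-58.022))/(-80.741 − (-58.022))
f_A = -14.578 / -22.719 = 0.6417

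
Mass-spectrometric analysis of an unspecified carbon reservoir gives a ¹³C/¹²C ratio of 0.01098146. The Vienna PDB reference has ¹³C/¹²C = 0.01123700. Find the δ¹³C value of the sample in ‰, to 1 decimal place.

-22.7‰

δ¹³C = (R_sample / R_standard − 1) × 1000
R_sample / R_standard = 0.01098146 / 0.01123700 = 0.977259
δ¹³C = (0.977259 − 1) × 1000 = -22.74‰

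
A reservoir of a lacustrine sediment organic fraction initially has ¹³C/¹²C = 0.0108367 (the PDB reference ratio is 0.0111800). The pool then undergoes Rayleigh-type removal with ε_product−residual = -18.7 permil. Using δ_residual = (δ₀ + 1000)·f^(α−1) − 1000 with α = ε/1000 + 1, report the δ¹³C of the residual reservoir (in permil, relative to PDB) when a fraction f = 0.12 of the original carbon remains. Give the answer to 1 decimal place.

8.5 permil

δ₀ = (0.0108367/0.0111800 − 1)×1000 = (0.969293 − 1)×1000 = -30.707 permil
α − 1 = ε/1000 = -0.0187
f^(α−1) = 0.12^(-0.0187) = 1.040445
δ_res = (-30.707 + 1000) × 1.040445 − 1000 = 1008.497 − 1000 = 8.50 permil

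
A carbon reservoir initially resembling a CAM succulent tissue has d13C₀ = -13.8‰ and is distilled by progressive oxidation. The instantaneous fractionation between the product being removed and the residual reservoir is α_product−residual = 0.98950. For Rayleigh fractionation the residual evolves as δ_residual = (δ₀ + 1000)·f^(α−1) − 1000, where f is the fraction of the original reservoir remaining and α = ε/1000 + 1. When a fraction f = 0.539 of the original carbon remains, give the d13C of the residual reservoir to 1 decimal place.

Rayleigh residual: δ_res = (δ₀ + 1000)·f^(α−1) − 1000
α − 1 = -0.01050
f^(α−1) = 0.539^(-0.01050) = 1.006511
δ_res = (-13.8 + 1000) × 1.006511 − 1000 = 992.621 − 1000 = -7.38‰

-7.4‰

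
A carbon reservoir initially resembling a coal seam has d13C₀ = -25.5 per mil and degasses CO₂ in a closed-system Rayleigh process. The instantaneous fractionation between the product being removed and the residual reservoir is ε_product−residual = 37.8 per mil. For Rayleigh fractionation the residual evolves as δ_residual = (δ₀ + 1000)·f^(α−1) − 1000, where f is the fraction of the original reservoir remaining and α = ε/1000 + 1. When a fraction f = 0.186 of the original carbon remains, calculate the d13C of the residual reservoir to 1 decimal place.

-85.5 per mil

Rayleigh residual: δ_res = (δ₀ + 1000)·f^(α−1) − 1000
α = ε/1000 + 1 = 1.03780, so α − 1 = 0.03780
f^(α−1) = 0.186^(0.03780) = 0.938399
δ_res = (-25.5 + 1000) × 0.938399 − 1000 = 914.470 − 1000 = -85.53 per mil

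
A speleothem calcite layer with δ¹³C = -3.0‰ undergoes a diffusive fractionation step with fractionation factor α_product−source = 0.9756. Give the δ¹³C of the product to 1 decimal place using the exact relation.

δ_product = (δ_source + 1000)·α − 1000
δ_product = (-3.0 + 1000) × 0.9756 − 1000
δ_product = 972.673 − 1000 = -27.33‰

-27.3‰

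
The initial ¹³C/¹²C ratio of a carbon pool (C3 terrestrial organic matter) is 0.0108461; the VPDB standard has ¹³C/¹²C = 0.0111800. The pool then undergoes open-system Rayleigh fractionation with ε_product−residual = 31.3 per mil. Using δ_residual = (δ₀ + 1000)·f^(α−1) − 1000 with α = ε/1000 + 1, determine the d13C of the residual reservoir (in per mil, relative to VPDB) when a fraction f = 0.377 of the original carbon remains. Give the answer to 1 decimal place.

-59.0 per mil

δ₀ = (0.0108461/0.0111800 − 1)×1000 = (0.970134 − 1)×1000 = -29.866 per mil
α − 1 = ε/1000 = 0.0313
f^(α−1) = 0.377^(0.0313) = 0.969928
δ_res = (-29.866 + 1000) × 0.969928 − 1000 = 940.960 − 1000 = -59.04 per mil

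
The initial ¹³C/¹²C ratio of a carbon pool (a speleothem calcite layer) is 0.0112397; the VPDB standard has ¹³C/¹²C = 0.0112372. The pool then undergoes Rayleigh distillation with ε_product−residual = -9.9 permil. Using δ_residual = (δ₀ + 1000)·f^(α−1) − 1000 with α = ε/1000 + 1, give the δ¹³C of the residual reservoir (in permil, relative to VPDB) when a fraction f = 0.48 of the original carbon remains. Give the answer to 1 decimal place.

7.5 permil

δ₀ = (0.0112397/0.0112372 − 1)×1000 = (1.000222 − 1)×1000 = 0.222 permil
α − 1 = ε/1000 = -0.0099
f^(α−1) = 0.48^(-0.0099) = 1.007293
δ_res = (0.222 + 1000) × 1.007293 − 1000 = 1007.517 − 1000 = 7.52 permil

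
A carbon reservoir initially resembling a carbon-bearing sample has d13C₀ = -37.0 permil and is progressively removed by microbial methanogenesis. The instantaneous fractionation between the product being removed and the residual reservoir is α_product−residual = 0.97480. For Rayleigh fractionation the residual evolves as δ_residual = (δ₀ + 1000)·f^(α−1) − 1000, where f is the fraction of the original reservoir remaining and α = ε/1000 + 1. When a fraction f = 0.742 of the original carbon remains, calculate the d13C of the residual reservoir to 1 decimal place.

-29.7 permil

Rayleigh residual: δ_res = (δ₀ + 1000)·f^(α−1) − 1000
α − 1 = -0.02520
f^(α−1) = 0.742^(-0.02520) = 1.007548
δ_res = (-37.0 + 1000) × 1.007548 − 1000 = 970.269 − 1000 = -29.73 permil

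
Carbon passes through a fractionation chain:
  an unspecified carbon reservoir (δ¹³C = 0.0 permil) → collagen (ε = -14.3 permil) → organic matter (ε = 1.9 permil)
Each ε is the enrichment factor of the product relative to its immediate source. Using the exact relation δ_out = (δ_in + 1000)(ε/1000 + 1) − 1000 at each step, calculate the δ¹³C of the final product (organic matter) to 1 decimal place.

step 1: δ = (-0.00 + 1000)·(-14.3/1000 + 1) − 1000 = -14.30 permil
step 2: δ = (-14.30 + 1000)·(1.9/1000 + 1) − 1000 = -12.43 permil

-12.4 permil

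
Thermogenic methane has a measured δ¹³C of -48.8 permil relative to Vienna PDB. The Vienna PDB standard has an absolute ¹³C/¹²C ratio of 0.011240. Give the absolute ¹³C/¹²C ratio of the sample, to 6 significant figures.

R_sample = R_standard × (δ¹³C/1000 + 1)
R_sample = 0.011240 × (-48.8/1000 + 1) = 0.011240 × 0.951200
R_sample = 0.0106915

0.0106915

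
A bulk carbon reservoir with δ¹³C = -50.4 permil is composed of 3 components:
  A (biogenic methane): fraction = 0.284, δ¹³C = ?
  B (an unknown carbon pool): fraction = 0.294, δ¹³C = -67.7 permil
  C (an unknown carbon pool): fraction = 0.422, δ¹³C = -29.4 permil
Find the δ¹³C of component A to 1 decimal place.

Isotope mass balance: δ_bulk = Σ fᵢ·δᵢ.
-50.4 = 0.284×δ_A + 0.294×(-67.7) + 0.422×(-29.4)
0.284·δ_A = -50.4 − (-32.311) = -18.089
δ_A = -18.089 / 0.284 = -63.70 permil

-63.7 permil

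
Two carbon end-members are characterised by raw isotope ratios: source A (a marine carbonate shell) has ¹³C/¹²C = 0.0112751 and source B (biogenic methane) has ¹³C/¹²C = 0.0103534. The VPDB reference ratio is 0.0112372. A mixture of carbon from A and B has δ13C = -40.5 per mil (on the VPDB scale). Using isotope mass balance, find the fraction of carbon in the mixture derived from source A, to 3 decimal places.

δ_A = (0.0112751/0.0112372 − 1)×1000 = (1.003373 − 1)×1000 = 3.373 per mil
δ_B = (0.0103534/0.0112372 − 1)×1000 = (0.921351 − 1)×1000 = -78.649 per mil
f_A = (δ_mix − δ_B)/(δ_A − δ_B) = (-40.5 − (-78.649))/(3.373 − (-78.649))
f_A = 38.149 / 82.022 = 0.4651

0.465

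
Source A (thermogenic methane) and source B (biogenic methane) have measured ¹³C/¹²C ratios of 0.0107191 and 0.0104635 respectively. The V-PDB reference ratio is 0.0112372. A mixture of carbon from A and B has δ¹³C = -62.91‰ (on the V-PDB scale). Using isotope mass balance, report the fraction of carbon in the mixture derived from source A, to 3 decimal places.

0.261

δ_A = (0.0107191/0.0112372 − 1)×1000 = (0.953894 − 1)×1000 = -46.106‰
δ_B = (0.0104635/0.0112372 − 1)×1000 = (0.931148 − 1)×1000 = -68.852‰
f_A = (δ_mix − δ_B)/(δ_A − δ_B) = (-62.91 − (-68.852))/(-46.106 − (-68.852))
f_A = 5.942 / 22.746 = 0.2612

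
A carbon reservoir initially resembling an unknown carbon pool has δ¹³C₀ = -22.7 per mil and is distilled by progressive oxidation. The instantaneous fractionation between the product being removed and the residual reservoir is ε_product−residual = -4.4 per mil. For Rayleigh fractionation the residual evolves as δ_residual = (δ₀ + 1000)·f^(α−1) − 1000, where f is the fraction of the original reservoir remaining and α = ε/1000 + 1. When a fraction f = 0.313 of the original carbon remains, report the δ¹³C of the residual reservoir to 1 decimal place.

Rayleigh residual: δ_res = (δ₀ + 1000)·f^(α−1) − 1000
α = ε/1000 + 1 = 0.99560, so α − 1 = -0.00440
f^(α−1) = 0.313^(-0.00440) = 1.005124
δ_res = (-22.7 + 1000) × 1.005124 − 1000 = 982.308 − 1000 = -17.69 per mil

-17.7 per mil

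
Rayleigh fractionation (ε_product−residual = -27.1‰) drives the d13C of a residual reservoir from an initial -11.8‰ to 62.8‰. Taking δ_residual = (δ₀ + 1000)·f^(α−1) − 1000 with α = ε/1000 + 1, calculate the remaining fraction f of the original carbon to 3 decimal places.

α − 1 = ε/1000 = -0.0271
(δ_res + 1000)/(δ₀ + 1000) = (62.8 + 1000)/(-11.8 + 1000) = 1062.8/988.2 = 1.075491
f = 1.075491^(1/-0.0271) = exp(ln(1.075491)/-0.0271) = exp(0.07278/-0.0271)
f = exp(-2.6855) = 0.0682

0.068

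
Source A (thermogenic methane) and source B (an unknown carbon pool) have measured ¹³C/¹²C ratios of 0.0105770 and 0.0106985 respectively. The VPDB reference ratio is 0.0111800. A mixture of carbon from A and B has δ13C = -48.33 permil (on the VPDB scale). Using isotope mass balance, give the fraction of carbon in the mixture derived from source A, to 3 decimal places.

0.484

δ_A = (0.0105770/0.0111800 − 1)×1000 = (0.946064 − 1)×1000 = -53.936 permil
δ_B = (0.0106985/0.0111800 − 1)×1000 = (0.956932 − 1)×1000 = -43.068 permil
f_A = (δ_mix − δ_B)/(δ_A − δ_B) = (-48.33 − (-43.068))/(-53.936 − (-43.068))
f_A = -5.262 / -10.868 = 0.4842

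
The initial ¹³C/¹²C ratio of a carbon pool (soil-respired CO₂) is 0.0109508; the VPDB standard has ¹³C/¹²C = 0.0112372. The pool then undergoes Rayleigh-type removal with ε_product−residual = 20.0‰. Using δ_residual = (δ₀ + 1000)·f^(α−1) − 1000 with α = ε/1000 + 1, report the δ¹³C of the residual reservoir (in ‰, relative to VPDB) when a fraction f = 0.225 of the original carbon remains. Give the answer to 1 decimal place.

δ₀ = (0.0109508/0.0112372 − 1)×1000 = (0.974513 − 1)×1000 = -25.487‰
α − 1 = ε/1000 = 0.0200
f^(α−1) = 0.225^(0.0200) = 0.970608
δ_res = (-25.487 + 1000) × 0.970608 − 1000 = 945.870 − 1000 = -54.13‰

-54.1‰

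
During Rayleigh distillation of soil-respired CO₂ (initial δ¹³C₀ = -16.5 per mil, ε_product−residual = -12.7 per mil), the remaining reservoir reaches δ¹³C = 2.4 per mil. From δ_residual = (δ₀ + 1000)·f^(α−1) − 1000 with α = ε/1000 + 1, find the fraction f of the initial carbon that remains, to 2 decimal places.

0.22

α − 1 = ε/1000 = -0.0127
(δ_res + 1000)/(δ₀ + 1000) = (2.4 + 1000)/(-16.5 + 1000) = 1002.4/983.5 = 1.019217
f = 1.019217^(1/-0.0127) = exp(ln(1.019217)/-0.0127) = exp(0.01903/-0.0127)
f = exp(-1.4988) = 0.2234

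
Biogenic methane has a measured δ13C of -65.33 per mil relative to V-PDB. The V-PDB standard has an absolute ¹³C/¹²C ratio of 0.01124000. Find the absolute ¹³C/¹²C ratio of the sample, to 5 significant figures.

0.010506

R_sample = R_standard × (δ13C/1000 + 1)
R_sample = 0.01124000 × (-65.33/1000 + 1) = 0.01124000 × 0.934670
R_sample = 0.0105057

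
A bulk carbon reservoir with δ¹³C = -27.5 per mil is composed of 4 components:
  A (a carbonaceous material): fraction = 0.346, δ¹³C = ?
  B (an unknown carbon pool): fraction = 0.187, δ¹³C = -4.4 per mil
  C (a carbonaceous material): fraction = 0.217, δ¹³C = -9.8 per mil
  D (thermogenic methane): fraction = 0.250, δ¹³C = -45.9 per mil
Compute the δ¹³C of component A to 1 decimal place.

-37.8 per mil

Isotope mass balance: δ_bulk = Σ fᵢ·δᵢ.
-27.5 = 0.346×δ_A + 0.187×(-4.4) + 0.217×(-9.8) + 0.250×(-45.9)
0.346·δ_A = -27.5 − (-14.424) = -13.076
δ_A = -13.076 / 0.346 = -37.79 per mil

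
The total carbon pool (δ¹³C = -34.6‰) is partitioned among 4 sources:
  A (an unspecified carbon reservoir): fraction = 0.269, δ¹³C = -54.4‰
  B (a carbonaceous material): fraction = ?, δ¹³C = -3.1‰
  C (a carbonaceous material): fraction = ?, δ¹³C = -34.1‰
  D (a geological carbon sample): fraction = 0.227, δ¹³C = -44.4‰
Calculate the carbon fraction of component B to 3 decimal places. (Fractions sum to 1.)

Let f_B and f_C be the unknown fractions; fractions sum to 1 so f_B + f_C = 0.504.
Mass balance: Σ fᵢ·δᵢ = δ_bulk ⇒ f_B·(-3.1) + f_C·(-34.1) = -34.6 − (-24.712) = -9.888
Substitute f_C = 0.504 − f_B:
f_B·(-3.1 − -34.1) = -9.888 − 0.504×(-34.1) = 7.299
f_B = 7.299 / 31.0 = 0.2354

0.235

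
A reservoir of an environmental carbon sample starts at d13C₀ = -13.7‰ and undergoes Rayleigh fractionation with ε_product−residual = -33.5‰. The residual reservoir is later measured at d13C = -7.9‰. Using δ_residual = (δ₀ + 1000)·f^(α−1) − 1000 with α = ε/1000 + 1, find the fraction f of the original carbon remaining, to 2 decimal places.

α − 1 = ε/1000 = -0.0335
(δ_res + 1000)/(δ₀ + 1000) = (-7.9 + 1000)/(-13.7 + 1000) = 992.1/986.3 = 1.005881
f = 1.005881^(1/-0.0335) = exp(ln(1.005881)/-0.0335) = exp(0.00586/-0.0335)
f = exp(-0.1750) = 0.8394

0.84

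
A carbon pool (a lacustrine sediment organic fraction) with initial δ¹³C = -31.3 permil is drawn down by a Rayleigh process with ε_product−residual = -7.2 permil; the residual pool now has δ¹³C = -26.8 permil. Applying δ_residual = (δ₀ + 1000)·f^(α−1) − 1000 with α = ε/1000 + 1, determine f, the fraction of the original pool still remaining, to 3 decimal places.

0.525

α − 1 = ε/1000 = -0.0072
(δ_res + 1000)/(δ₀ + 1000) = (-26.8 + 1000)/(-31.3 + 1000) = 973.2/968.7 = 1.004645
f = 1.004645^(1/-0.0072) = exp(ln(1.004645)/-0.0072) = exp(0.00463/-0.0072)
f = exp(-0.6437) = 0.5253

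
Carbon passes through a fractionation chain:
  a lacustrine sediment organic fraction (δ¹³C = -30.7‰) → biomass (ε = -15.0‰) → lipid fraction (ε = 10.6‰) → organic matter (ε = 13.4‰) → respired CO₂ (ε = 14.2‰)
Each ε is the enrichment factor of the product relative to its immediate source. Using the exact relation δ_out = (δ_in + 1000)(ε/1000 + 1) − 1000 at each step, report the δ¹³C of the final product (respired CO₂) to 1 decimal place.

-8.3‰

step 1: δ = (-30.70 + 1000)·(-15.0/1000 + 1) − 1000 = -45.24‰
step 2: δ = (-45.24 + 1000)·(10.6/1000 + 1) − 1000 = -35.12‰
step 3: δ = (-35.12 + 1000)·(13.4/1000 + 1) − 1000 = -22.19‰
step 4: δ = (-22.19 + 1000)·(14.2/1000 + 1) − 1000 = -8.30‰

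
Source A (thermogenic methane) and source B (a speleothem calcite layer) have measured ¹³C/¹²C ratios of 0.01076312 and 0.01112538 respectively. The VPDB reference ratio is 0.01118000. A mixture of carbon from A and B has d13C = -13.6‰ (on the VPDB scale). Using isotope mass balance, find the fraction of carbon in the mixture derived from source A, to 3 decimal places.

0.269

δ_A = (0.01076312/0.01118000 − 1)×1000 = (0.962712 − 1)×1000 = -37.288‰
δ_B = (0.01112538/0.01118000 − 1)×1000 = (0.995114 − 1)×1000 = -4.886‰
f_A = (δ_mix − δ_B)/(δ_A − δ_B) = (-13.6 − (-4.886))/(-37.288 − (-4.886))
f_A = -8.714 / -32.403 = 0.2689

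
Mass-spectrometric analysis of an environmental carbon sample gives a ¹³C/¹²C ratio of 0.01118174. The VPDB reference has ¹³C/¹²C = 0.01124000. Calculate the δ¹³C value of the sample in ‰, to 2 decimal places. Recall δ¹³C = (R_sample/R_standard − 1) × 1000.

-5.18‰

δ¹³C = (R_sample / R_standard − 1) × 1000
R_sample / R_standard = 0.01118174 / 0.01124000 = 0.994817
δ¹³C = (0.994817 − 1) × 1000 = -5.183‰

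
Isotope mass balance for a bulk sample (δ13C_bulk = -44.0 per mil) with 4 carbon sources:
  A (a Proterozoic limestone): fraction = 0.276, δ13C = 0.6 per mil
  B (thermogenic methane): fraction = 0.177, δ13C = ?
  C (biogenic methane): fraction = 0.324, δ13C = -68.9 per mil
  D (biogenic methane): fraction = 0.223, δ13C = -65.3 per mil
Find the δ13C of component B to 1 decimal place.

-41.1 per mil

Isotope mass balance: δ_bulk = Σ fᵢ·δᵢ.
-44.0 = 0.276×(0.6) + 0.177×δ_B + 0.324×(-68.9) + 0.223×(-65.3)
0.177·δ_B = -44.0 − (-36.720) = -7.280
δ_B = -7.280 / 0.177 = -41.13 per mil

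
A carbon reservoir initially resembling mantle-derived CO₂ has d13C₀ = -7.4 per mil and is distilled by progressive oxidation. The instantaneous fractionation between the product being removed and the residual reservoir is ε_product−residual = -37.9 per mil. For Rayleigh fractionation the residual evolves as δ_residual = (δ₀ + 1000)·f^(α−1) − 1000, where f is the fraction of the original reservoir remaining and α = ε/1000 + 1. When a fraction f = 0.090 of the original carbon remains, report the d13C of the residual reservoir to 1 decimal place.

87.4 per mil

Rayleigh residual: δ_res = (δ₀ + 1000)·f^(α−1) − 1000
α = ε/1000 + 1 = 0.96210, so α − 1 = -0.03790
f^(α−1) = 0.090^(-0.03790) = 1.095555
δ_res = (-7.4 + 1000) × 1.095555 − 1000 = 1087.448 − 1000 = 87.45 per mil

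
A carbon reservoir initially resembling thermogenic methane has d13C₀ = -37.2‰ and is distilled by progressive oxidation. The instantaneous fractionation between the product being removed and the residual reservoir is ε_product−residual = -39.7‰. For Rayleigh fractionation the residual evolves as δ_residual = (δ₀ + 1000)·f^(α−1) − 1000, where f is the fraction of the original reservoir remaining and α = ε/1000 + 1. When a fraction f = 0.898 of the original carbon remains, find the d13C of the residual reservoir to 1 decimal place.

Rayleigh residual: δ_res = (δ₀ + 1000)·f^(α−1) − 1000
α = ε/1000 + 1 = 0.96030, so α − 1 = -0.03970
f^(α−1) = 0.898^(-0.03970) = 1.004280
δ_res = (-37.2 + 1000) × 1.004280 − 1000 = 966.921 − 1000 = -33.08‰

-33.1‰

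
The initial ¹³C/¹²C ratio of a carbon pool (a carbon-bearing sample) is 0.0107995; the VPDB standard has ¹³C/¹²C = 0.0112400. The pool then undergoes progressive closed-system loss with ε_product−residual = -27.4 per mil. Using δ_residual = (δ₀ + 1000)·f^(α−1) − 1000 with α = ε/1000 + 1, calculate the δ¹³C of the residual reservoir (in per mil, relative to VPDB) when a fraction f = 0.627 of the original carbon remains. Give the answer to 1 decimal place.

δ₀ = (0.0107995/0.0112400 − 1)×1000 = (0.960810 − 1)×1000 = -39.190 per mil
α − 1 = ε/1000 = -0.0274
f^(α−1) = 0.627^(-0.0274) = 1.012873
δ_res = (-39.190 + 1000) × 1.012873 − 1000 = 973.178 − 1000 = -26.82 per mil

-26.8 per mil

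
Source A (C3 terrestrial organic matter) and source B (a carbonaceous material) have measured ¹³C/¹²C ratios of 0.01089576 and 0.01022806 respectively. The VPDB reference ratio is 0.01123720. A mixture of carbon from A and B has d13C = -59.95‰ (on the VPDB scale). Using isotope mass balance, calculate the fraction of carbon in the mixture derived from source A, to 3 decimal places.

δ_A = (0.01089576/0.01123720 − 1)×1000 = (0.969615 − 1)×1000 = -30.385‰
δ_B = (0.01022806/0.01123720 − 1)×1000 = (0.910196 − 1)×1000 = -89.804‰
f_A = (δ_mix − δ_B)/(δ_A − δ_B) = (-59.95 − (-89.804))/(-30.385 − (-89.804))
f_A = 29.854 / 59.419 = 0.5024

0.502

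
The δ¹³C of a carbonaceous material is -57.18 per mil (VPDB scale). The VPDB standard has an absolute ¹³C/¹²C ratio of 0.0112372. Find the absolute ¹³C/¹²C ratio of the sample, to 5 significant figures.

0.010595

R_sample = R_standard × (δ¹³C/1000 + 1)
R_sample = 0.0112372 × (-57.18/1000 + 1) = 0.0112372 × 0.942820
R_sample = 0.0105947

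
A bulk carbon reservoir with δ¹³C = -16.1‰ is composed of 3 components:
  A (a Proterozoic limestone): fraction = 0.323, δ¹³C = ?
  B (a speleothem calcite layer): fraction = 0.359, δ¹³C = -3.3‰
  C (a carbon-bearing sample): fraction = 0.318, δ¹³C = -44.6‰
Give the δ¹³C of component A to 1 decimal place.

Isotope mass balance: δ_bulk = Σ fᵢ·δᵢ.
-16.1 = 0.323×δ_A + 0.359×(-3.3) + 0.318×(-44.6)
0.323·δ_A = -16.1 − (-15.367) = -0.733
δ_A = -0.733 / 0.323 = -2.27‰

-2.3‰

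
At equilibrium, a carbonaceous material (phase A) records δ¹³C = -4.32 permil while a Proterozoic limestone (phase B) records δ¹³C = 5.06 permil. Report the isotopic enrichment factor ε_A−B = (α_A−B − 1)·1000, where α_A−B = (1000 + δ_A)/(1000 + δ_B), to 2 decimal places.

-9.33 permil

α_A−B = (1000 + -4.32) / (1000 + 5.06) = 995.68 / 1005.06 = 0.990667
ε_A−B = (0.990667 − 1) × 1000 = -9.333 permil
(The approximation ε ≈ δ_A − δ_B would give -9.38 permil.)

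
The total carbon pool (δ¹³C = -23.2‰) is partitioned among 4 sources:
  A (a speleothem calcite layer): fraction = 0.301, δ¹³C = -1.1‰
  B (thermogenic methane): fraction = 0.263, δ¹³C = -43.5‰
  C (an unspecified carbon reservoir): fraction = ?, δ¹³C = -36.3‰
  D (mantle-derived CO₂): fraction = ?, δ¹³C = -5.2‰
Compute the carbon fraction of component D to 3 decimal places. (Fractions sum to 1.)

Let f_D and f_C be the unknown fractions; fractions sum to 1 so f_D + f_C = 0.436.
Mass balance: Σ fᵢ·δᵢ = δ_bulk ⇒ f_D·(-5.2) + f_C·(-36.3) = -23.2 − (-11.772) = -11.428
Substitute f_C = 0.436 − f_D:
f_D·(-5.2 − -36.3) = -11.428 − 0.436×(-36.3) = 4.398
f_D = 4.398 / 31.1 = 0.1414

0.141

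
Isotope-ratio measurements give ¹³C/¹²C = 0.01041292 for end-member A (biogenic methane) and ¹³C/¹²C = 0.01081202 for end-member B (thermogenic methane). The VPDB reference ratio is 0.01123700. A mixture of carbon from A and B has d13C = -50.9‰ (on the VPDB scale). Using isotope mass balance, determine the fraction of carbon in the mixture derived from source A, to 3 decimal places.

0.368

δ_A = (0.01041292/0.01123700 − 1)×1000 = (0.926664 − 1)×1000 = -73.336‰
δ_B = (0.01081202/0.01123700 − 1)×1000 = (0.962180 − 1)×1000 = -37.820‰
f_A = (δ_mix − δ_B)/(δ_A − δ_B) = (-50.9 − (-37.820))/(-73.336 − (-37.820))
f_A = -13.080 / -35.517 = 0.3683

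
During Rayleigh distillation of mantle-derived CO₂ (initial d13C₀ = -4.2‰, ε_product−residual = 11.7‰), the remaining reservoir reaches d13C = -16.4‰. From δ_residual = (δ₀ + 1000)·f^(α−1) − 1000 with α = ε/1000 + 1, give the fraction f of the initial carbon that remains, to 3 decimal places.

0.349

α − 1 = ε/1000 = 0.0117
(δ_res + 1000)/(δ₀ + 1000) = (-16.4 + 1000)/(-4.2 + 1000) = 983.6/995.8 = 0.987749
f = 0.987749^(1/0.0117) = exp(ln(0.987749)/0.0117) = exp(-0.01233/0.0117)
f = exp(-1.0536) = 0.3487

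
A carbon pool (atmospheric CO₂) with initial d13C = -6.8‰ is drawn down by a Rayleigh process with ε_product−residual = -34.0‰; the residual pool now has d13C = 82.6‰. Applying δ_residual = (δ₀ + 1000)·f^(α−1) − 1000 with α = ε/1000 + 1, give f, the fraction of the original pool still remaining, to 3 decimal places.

α − 1 = ε/1000 = -0.0340
(δ_res + 1000)/(δ₀ + 1000) = (82.6 + 1000)/(-6.8 + 1000) = 1082.6/993.2 = 1.090012
f = 1.090012^(1/-0.0340) = exp(ln(1.090012)/-0.0340) = exp(0.08619/-0.0340)
f = exp(-2.5350) = 0.0793

0.079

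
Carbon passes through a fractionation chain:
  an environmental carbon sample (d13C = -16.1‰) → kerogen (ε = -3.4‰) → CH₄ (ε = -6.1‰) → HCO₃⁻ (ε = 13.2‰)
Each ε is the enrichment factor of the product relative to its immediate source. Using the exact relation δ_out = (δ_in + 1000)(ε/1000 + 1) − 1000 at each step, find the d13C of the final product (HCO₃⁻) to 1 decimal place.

step 1: δ = (-16.10 + 1000)·(-3.4/1000 + 1) − 1000 = -19.45‰
step 2: δ = (-19.45 + 1000)·(-6.1/1000 + 1) − 1000 = -25.43‰
step 3: δ = (-25.43 + 1000)·(13.2/1000 + 1) − 1000 = -12.56‰

-12.6‰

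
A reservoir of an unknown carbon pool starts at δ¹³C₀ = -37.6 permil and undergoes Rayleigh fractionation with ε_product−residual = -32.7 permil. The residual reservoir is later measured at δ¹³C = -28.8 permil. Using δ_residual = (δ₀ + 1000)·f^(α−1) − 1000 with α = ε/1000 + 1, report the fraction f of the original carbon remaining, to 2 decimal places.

0.76

α − 1 = ε/1000 = -0.0327
(δ_res + 1000)/(δ₀ + 1000) = (-28.8 + 1000)/(-37.6 + 1000) = 971.2/962.4 = 1.009144
f = 1.009144^(1/-0.0327) = exp(ln(1.009144)/-0.0327) = exp(0.00910/-0.0327)
f = exp(-0.2784) = 0.7570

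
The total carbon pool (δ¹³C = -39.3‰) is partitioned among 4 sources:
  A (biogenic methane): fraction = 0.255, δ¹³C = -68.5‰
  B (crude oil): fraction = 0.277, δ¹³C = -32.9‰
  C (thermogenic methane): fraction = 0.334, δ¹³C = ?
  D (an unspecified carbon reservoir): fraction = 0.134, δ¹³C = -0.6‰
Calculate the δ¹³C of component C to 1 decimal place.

-37.8‰

Isotope mass balance: δ_bulk = Σ fᵢ·δᵢ.
-39.3 = 0.255×(-68.5) + 0.277×(-32.9) + 0.334×δ_C + 0.134×(-0.6)
0.334·δ_C = -39.3 − (-26.661) = -12.639
δ_C = -12.639 / 0.334 = -37.84‰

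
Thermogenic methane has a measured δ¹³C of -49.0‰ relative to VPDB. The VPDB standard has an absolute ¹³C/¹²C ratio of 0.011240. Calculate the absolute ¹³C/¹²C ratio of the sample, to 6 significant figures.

0.0106892

R_sample = R_standard × (δ¹³C/1000 + 1)
R_sample = 0.011240 × (-49.0/1000 + 1) = 0.011240 × 0.951000
R_sample = 0.0106892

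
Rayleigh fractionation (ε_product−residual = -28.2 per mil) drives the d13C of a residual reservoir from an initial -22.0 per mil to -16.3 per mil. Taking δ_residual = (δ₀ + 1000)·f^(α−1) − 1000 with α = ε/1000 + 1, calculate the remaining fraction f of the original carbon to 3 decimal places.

0.814

α − 1 = ε/1000 = -0.0282
(δ_res + 1000)/(δ₀ + 1000) = (-16.3 + 1000)/(-22.0 + 1000) = 983.7/978.0 = 1.005828
f = 1.005828^(1/-0.0282) = exp(ln(1.005828)/-0.0282) = exp(0.00581/-0.0282)
f = exp(-0.2061) = 0.8138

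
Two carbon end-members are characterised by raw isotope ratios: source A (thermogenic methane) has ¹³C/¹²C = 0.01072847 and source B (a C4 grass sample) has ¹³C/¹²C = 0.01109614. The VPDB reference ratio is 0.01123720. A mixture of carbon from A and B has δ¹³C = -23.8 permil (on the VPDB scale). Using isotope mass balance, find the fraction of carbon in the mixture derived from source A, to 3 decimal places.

0.344

δ_A = (0.01072847/0.01123720 − 1)×1000 = (0.954728 − 1)×1000 = -45.272 permil
δ_B = (0.01109614/0.01123720 − 1)×1000 = (0.987447 − 1)×1000 = -12.553 permil
f_A = (δ_mix − δ_B)/(δ_A − δ_B) = (-23.8 − (-12.553))/(-45.272 − (-12.553))
f_A = -11.247 / -32.719 = 0.3437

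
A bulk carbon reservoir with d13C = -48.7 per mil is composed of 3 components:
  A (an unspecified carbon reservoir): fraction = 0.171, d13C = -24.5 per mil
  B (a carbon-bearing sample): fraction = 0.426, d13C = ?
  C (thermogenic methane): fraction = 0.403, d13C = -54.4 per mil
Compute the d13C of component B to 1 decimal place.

-53.0 per mil

Isotope mass balance: δ_bulk = Σ fᵢ·δᵢ.
-48.7 = 0.171×(-24.5) + 0.426×δ_B + 0.403×(-54.4)
0.426·δ_B = -48.7 − (-26.113) = -22.587
δ_B = -22.587 / 0.426 = -53.02 per mil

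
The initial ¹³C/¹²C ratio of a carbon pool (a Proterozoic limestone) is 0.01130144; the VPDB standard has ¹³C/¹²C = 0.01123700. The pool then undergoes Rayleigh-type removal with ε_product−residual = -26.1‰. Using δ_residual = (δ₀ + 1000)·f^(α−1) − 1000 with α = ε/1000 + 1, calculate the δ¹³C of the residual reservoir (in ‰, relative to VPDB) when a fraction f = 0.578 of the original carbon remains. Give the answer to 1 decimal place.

δ₀ = (0.01130144/0.01123700 − 1)×1000 = (1.005735 − 1)×1000 = 5.735‰
α − 1 = ε/1000 = -0.0261
f^(α−1) = 0.578^(-0.0261) = 1.014410
δ_res = (5.735 + 1000) × 1.014410 − 1000 = 1020.228 − 1000 = 20.23‰

20.2‰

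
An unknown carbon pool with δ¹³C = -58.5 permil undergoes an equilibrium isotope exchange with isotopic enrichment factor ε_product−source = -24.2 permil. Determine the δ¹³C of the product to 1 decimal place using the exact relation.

-81.3 permil

Exactly, δ_product = (δ_source + 1000)·(ε/1000 + 1) − 1000.
δ_product = (-58.5 + 1000) × (-24.2/1000 + 1) − 1000
δ_product = -81.28 permil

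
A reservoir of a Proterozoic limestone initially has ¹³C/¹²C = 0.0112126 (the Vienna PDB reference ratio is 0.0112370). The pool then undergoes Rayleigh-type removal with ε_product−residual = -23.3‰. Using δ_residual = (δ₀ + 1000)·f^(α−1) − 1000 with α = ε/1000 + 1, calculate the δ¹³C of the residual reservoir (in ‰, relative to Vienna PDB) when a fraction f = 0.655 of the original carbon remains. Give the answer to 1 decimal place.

δ₀ = (0.0112126/0.0112370 − 1)×1000 = (0.997829 − 1)×1000 = -2.171‰
α − 1 = ε/1000 = -0.0233
f^(α−1) = 0.655^(-0.0233) = 1.009907
δ_res = (-2.171 + 1000) × 1.009907 − 1000 = 1007.715 − 1000 = 7.71‰

7.7‰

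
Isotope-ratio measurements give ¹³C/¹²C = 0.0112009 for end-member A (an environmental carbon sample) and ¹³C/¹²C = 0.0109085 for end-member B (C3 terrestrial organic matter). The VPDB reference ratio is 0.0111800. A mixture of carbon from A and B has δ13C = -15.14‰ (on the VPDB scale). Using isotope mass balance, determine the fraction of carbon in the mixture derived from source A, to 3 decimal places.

0.350

δ_A = (0.0112009/0.0111800 − 1)×1000 = (1.001869 − 1)×1000 = 1.869‰
δ_B = (0.0109085/0.0111800 − 1)×1000 = (0.975716 − 1)×1000 = -24.284‰
f_A = (δ_mix − δ_B)/(δ_A − δ_B) = (-15.14 − (-24.284))/(1.869 − (-24.284))
f_A = 9.144 / 26.154 = 0.3496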